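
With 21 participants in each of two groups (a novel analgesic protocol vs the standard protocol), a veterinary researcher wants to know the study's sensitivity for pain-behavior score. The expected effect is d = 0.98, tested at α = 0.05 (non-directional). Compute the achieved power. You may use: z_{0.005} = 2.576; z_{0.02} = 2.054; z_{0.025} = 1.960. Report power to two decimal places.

power ≈ 0.89

For two equal groups, power = Φ(d·√(n/2) − z_{α/2}).
d·√(n/2) = 0.98 × √(21/2) = 0.98 × 3.240 = 3.176.
z_β = 3.176 − 1.960 = 1.216.
Power = Φ(1.216) = 0.888.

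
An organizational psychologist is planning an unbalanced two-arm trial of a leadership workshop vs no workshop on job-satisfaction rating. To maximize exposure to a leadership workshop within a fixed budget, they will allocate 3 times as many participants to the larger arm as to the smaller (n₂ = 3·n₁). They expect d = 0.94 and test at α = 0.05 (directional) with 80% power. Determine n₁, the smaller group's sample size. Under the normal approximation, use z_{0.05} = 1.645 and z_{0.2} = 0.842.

n₁ = 10

With allocation ratio k = n₂/n₁ = 3, Var(x̄₁−x̄₂) = σ²(1/n₁ + 1/(k·n₁)) = σ²·(k+1)/(k·n₁).
So n₁ = (1 + 1/k)·((z_{α} + z_β)/d)² = 1.333 × (2.487/0.94)².
n₁ = 1.333 × 7.00 = 9.3.
Round up: n₁ = 10, giving n₂ = 3 × 10 = 30.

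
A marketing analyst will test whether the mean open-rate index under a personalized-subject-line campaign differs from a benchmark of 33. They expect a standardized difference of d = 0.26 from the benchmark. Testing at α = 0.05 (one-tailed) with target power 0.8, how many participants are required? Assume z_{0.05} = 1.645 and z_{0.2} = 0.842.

For a one-sample test: n = ((z_{α} + z_β) / d)².
z_{α} + z_β = 1.645 + 0.842 = 2.487.
n = (2.487 / 0.26)² = 9.565² = 91.50.
Round up.

n = 92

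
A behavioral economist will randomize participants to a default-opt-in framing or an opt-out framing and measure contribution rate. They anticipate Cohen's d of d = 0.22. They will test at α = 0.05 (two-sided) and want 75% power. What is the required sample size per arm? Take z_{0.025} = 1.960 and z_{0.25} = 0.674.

n = 287 per group

For two independent groups with equal n: n = 2·((z_{α/2} + z_β) / d)².
z_{α/2} + z_β = 1.960 + 0.674 = 2.634.
n = 2 × (2.634 / 0.22)² = 2 × 11.973² = 2 × 143.35 = 286.7.
Round up to the next whole participant.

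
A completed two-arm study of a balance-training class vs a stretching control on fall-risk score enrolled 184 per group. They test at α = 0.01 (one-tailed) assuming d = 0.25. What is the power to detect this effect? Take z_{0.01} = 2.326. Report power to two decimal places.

For two equal groups, power = Φ(d·√(n/2) − z_{α}).
d·√(n/2) = 0.25 × √(184/2) = 0.25 × 9.592 = 2.398.
z_β = 2.398 − 2.326 = 0.072.
Power = Φ(0.072) = 0.529.

power ≈ 0.53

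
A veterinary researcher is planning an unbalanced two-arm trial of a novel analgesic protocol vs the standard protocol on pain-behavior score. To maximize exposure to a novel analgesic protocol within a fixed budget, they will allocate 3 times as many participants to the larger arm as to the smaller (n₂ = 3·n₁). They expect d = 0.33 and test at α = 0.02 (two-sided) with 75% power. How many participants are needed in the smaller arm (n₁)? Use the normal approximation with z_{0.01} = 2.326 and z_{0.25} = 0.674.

With allocation ratio k = n₂/n₁ = 3, Var(x̄₁−x̄₂) = σ²(1/n₁ + 1/(k·n₁)) = σ²·(k+1)/(k·n₁).
So n₁ = (1 + 1/k)·((z_{α/2} + z_β)/d)² = 1.333 × (3.000/0.33)².
n₁ = 1.333 × 82.64 = 110.2.
Round up: n₁ = 111, giving n₂ = 3 × 111 = 333.

n₁ = 111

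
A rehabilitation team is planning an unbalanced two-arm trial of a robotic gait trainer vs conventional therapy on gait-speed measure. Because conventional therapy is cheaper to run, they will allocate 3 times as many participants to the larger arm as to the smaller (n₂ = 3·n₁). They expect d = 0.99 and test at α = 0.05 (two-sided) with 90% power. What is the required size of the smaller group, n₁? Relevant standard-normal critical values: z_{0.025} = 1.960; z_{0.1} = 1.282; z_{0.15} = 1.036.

n₁ = 15

With allocation ratio k = n₂/n₁ = 3, Var(x̄₁−x̄₂) = σ²(1/n₁ + 1/(k·n₁)) = σ²·(k+1)/(k·n₁).
So n₁ = (1 + 1/k)·((z_{α/2} + z_β)/d)² = 1.333 × (3.242/0.99)².
n₁ = 1.333 × 10.72 = 14.3.
Round up: n₁ = 15, giving n₂ = 3 × 15 = 45.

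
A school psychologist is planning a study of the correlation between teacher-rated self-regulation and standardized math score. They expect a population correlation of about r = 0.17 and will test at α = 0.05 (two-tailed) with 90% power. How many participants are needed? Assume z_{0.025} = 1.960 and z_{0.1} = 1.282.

n = 360

Fisher's z: C = ½·ln((1+r)/(1−r)) = ½·ln(1.4096) = 0.1717.
n = ((z_{α/2} + z_β)/C)² + 3.
(1.960 + 1.282) / 0.1717 = 3.242 / 0.1717 = 18.882.
n = 18.882² + 3 = 356.52 + 3 = 359.5.
Round up.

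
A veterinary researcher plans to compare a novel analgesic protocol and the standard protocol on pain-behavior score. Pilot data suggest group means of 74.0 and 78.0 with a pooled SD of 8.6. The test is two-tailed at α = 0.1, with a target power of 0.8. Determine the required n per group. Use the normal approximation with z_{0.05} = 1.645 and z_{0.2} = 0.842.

Cohen's d = |M₁ − M₂| / SD_pooled = |74.0 − 78.0| / 8.6 = 4.0 / 8.6 = 0.465.
For two independent groups with equal n: n = 2·((z_{α/2} + z_β) / d)².
z_{α/2} + z_β = 1.645 + 0.842 = 2.487.
n = 2 × (2.487 / 0.465)² = 2 × 5.348² = 2 × 28.61 = 57.2.
Round up to the next whole participant.

n = 58 per group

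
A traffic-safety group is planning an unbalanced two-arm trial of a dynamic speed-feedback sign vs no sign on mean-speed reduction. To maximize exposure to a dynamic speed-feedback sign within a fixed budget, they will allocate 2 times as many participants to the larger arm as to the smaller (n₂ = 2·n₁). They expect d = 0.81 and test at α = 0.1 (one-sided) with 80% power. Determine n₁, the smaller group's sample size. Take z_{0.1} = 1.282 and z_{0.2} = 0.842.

n₁ = 11

With allocation ratio k = n₂/n₁ = 2, Var(x̄₁−x̄₂) = σ²(1/n₁ + 1/(k·n₁)) = σ²·(k+1)/(k·n₁).
So n₁ = (1 + 1/k)·((z_{α} + z_β)/d)² = 1.500 × (2.124/0.81)².
n₁ = 1.500 × 6.88 = 10.3.
Round up: n₁ = 11, giving n₂ = 2 × 11 = 22.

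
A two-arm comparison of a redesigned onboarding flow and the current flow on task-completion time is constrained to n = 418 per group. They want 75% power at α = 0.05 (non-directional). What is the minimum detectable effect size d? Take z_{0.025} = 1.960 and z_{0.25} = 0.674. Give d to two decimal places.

d_min ≈ 0.18

For two independent groups of n = 418 each: d_min = (z_{α/2} + z_β)·√(2/n).
z-sum = 1.960 + 0.674 = 2.634.
d_min = 2.634 × √(2/418) = 2.634 × 0.0692 = 0.182.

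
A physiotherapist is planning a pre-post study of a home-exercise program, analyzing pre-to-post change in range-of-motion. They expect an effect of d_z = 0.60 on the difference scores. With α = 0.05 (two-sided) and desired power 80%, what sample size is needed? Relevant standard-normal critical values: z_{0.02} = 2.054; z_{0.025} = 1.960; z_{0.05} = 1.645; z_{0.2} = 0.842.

For a paired (one-sample on differences) test: n = ((z_{α/2} + z_β) / d)².
z_{α/2} + z_β = 1.960 + 0.842 = 2.802.
n = (2.802 / 0.60)² = 4.670² = 21.81.
Round up.

n = 22 pairs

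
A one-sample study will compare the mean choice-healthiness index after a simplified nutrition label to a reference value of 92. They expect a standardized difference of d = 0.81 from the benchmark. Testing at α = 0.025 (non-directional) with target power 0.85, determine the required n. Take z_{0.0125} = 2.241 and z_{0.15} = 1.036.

n = 17

For a one-sample test: n = ((z_{α/2} + z_β) / d)².
z_{α/2} + z_β = 2.241 + 1.036 = 3.277.
n = (3.277 / 0.81)² = 4.046² = 16.37.
Round up.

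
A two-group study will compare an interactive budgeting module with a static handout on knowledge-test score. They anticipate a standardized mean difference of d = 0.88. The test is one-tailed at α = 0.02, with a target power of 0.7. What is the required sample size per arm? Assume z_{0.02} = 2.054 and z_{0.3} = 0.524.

For two independent groups with equal n: n = 2·((z_{α} + z_β) / d)².
z_{α} + z_β = 2.054 + 0.524 = 2.578.
n = 2 × (2.578 / 0.88)² = 2 × 2.930² = 2 × 8.58 = 17.2.
Round up to the next whole participant.

n = 18 per group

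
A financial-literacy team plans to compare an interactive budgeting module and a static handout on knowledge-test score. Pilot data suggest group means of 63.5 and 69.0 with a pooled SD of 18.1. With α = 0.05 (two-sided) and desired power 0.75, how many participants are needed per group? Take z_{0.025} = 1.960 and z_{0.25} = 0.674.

Cohen's d = |M₁ − M₂| / SD_pooled = |63.5 − 69.0| / 18.1 = 5.5 / 18.1 = 0.304.
For two independent groups with equal n: n = 2·((z_{α/2} + z_β) / d)².
z_{α/2} + z_β = 1.960 + 0.674 = 2.634.
n = 2 × (2.634 / 0.304)² = 2 × 8.664² = 2 × 75.07 = 150.1.
Round up to the next whole participant.

n = 151 per group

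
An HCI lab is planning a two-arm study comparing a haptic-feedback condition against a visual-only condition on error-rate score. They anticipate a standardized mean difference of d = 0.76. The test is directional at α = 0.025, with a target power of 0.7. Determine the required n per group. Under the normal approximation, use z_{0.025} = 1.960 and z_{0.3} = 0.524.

n = 22 per group

For two independent groups with equal n: n = 2·((z_{α} + z_β) / d)².
z_{α} + z_β = 1.960 + 0.524 = 2.484.
n = 2 × (2.484 / 0.76)² = 2 × 3.268² = 2 × 10.68 = 21.4.
Round up to the next whole participant.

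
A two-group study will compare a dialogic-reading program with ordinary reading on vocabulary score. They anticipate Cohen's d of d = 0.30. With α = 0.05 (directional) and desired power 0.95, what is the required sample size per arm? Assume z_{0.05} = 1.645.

n = 241 per group

For two independent groups with equal n: n = 2·((z_{α} + z_β) / d)².
z_{α} + z_β = 1.645 + 1.645 = 3.290.
n = 2 × (3.290 / 0.30)² = 2 × 10.967² = 2 × 120.27 = 240.5.
Round up to the next whole participant.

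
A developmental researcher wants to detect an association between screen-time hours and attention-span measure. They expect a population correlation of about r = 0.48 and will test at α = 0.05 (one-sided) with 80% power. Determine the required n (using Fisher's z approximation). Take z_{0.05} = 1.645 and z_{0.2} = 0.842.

Fisher's z: C = ½·ln((1+r)/(1−r)) = ½·ln(2.8462) = 0.5230.
n = ((z_{α} + z_β)/C)² + 3.
(1.645 + 0.842) / 0.5230 = 2.487 / 0.5230 = 4.755.
n = 4.755² + 3 = 22.61 + 3 = 25.6.
Round up.

n = 26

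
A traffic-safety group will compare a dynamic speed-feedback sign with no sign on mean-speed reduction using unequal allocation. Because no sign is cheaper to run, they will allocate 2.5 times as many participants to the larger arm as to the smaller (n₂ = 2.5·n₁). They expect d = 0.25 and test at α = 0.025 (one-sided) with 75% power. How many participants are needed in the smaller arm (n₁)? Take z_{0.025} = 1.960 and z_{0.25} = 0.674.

n₁ = 156

With allocation ratio k = n₂/n₁ = 2.5, Var(x̄₁−x̄₂) = σ²(1/n₁ + 1/(k·n₁)) = σ²·(k+1)/(k·n₁).
So n₁ = (1 + 1/k)·((z_{α} + z_β)/d)² = 1.400 × (2.634/0.25)².
n₁ = 1.400 × 111.01 = 155.4.
Round up: n₁ = 156, giving n₂ = 2.5 × 156 = 390.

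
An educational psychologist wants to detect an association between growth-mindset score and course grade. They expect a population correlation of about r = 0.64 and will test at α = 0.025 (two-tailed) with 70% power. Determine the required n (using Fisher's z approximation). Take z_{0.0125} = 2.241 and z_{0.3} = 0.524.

Fisher's z: C = ½·ln((1+r)/(1−r)) = ½·ln(4.5556) = 0.7582.
n = ((z_{α/2} + z_β)/C)² + 3.
(2.241 + 0.524) / 0.7582 = 2.765 / 0.7582 = 3.647.
n = 3.647² + 3 = 13.30 + 3 = 16.3.
Round up.

n = 17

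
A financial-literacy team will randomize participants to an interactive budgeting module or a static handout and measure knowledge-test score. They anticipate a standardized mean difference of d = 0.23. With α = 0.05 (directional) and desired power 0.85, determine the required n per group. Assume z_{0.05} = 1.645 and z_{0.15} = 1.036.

n = 272 per group

For two independent groups with equal n: n = 2·((z_{α} + z_β) / d)².
z_{α} + z_β = 1.645 + 1.036 = 2.681.
n = 2 × (2.681 / 0.23)² = 2 × 11.657² = 2 × 135.87 = 271.7.
Round up to the next whole participant.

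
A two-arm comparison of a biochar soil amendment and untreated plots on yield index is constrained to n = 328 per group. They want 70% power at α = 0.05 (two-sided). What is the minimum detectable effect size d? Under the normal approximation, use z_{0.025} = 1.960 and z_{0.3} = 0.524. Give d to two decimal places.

For two independent groups of n = 328 each: d_min = (z_{α/2} + z_β)·√(2/n).
z-sum = 1.960 + 0.524 = 2.484.
d_min = 2.484 × √(2/328) = 2.484 × 0.0781 = 0.194.

d_min ≈ 0.19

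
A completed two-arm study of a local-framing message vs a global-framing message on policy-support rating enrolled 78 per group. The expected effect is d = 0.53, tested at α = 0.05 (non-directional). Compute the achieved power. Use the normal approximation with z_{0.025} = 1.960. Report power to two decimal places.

power ≈ 0.91

For two equal groups, power = Φ(d·√(n/2) − z_{α/2}).
d·√(n/2) = 0.53 × √(78/2) = 0.53 × 6.245 = 3.310.
z_β = 3.310 − 1.960 = 1.350.
Power = Φ(1.350) = 0.911.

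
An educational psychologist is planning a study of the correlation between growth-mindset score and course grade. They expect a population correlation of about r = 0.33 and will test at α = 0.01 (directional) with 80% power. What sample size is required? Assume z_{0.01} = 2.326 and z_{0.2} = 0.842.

Fisher's z: C = ½·ln((1+r)/(1−r)) = ½·ln(1.9851) = 0.3428.
n = ((z_{α} + z_β)/C)² + 3.
(2.326 + 0.842) / 0.3428 = 3.168 / 0.3428 = 9.242.
n = 9.242² + 3 = 85.41 + 3 = 88.4.
Round up.

n = 89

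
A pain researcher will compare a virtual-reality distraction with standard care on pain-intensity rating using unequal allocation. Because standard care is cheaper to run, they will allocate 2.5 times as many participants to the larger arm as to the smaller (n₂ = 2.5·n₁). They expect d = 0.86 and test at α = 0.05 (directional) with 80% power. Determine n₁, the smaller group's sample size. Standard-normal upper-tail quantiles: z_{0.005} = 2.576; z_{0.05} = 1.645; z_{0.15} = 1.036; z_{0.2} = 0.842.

n₁ = 12

With allocation ratio k = n₂/n₁ = 2.5, Var(x̄₁−x̄₂) = σ²(1/n₁ + 1/(k·n₁)) = σ²·(k+1)/(k·n₁).
So n₁ = (1 + 1/k)·((z_{α} + z_β)/d)² = 1.400 × (2.487/0.86)².
n₁ = 1.400 × 8.36 = 11.7.
Round up: n₁ = 12, giving n₂ = 2.5 × 12 = 30.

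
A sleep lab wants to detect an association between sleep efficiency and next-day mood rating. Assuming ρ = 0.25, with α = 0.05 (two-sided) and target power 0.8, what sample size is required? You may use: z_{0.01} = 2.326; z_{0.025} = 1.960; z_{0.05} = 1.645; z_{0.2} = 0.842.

Fisher's z: C = ½·ln((1+r)/(1−r)) = ½·ln(1.6667) = 0.2554.
n = ((z_{α/2} + z_β)/C)² + 3.
(1.960 + 0.842) / 0.2554 = 2.802 / 0.2554 = 10.971.
n = 10.971² + 3 = 120.36 + 3 = 123.4.
Round up.

n = 124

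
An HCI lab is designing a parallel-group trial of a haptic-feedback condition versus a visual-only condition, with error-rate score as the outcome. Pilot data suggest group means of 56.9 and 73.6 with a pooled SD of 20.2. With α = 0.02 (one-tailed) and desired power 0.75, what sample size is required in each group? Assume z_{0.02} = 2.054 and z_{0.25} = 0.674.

Cohen's d = |M₁ − M₂| / SD_pooled = |56.9 − 73.6| / 20.2 = 16.7 / 20.2 = 0.827.
For two independent groups with equal n: n = 2·((z_{α} + z_β) / d)².
z_{α} + z_β = 2.054 + 0.674 = 2.728.
n = 2 × (2.728 / 0.827)² = 2 × 3.299² = 2 × 10.88 = 21.8.
Round up to the next whole participant.

n = 22 per group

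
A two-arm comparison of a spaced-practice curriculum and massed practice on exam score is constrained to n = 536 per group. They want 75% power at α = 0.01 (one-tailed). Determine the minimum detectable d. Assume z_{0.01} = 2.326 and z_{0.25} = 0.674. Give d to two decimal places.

d_min ≈ 0.18

For two independent groups of n = 536 each: d_min = (z_{α} + z_β)·√(2/n).
z-sum = 2.326 + 0.674 = 3.000.
d_min = 3.000 × √(2/536) = 3.000 × 0.0611 = 0.183.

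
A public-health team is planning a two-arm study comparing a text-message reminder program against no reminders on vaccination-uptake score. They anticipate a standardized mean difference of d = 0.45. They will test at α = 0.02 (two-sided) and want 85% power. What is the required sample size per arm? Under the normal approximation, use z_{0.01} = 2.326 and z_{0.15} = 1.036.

For two independent groups with equal n: n = 2·((z_{α/2} + z_β) / d)².
z_{α/2} + z_β = 2.326 + 1.036 = 3.362.
n = 2 × (3.362 / 0.45)² = 2 × 7.471² = 2 × 55.82 = 111.6.
Round up to the next whole participant.

n = 112 per group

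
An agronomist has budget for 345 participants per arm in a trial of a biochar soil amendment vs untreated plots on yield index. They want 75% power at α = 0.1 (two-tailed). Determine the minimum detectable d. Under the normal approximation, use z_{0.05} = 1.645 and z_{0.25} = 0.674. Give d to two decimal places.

For two independent groups of n = 345 each: d_min = (z_{α/2} + z_β)·√(2/n).
z-sum = 1.645 + 0.674 = 2.319.
d_min = 2.319 × √(2/345) = 2.319 × 0.0761 = 0.177.

d_min ≈ 0.18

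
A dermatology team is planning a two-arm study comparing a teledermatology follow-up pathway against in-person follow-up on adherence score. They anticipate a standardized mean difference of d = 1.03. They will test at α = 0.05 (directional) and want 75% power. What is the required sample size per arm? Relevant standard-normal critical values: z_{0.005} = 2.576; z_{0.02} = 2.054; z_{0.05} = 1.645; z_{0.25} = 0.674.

For two independent groups with equal n: n = 2·((z_{α} + z_β) / d)².
z_{α} + z_β = 1.645 + 0.674 = 2.319.
n = 2 × (2.319 / 1.03)² = 2 × 2.251² = 2 × 5.07 = 10.1.
Round up to the next whole participant.

n = 11 per group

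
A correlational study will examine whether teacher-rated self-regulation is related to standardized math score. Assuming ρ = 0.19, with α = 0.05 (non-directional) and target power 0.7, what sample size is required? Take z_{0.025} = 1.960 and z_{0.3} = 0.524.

n = 170

Fisher's z: C = ½·ln((1+r)/(1−r)) = ½·ln(1.4691) = 0.1923.
n = ((z_{α/2} + z_β)/C)² + 3.
(1.960 + 0.524) / 0.1923 = 2.484 / 0.1923 = 12.917.
n = 12.917² + 3 = 166.86 + 3 = 169.9.
Round up.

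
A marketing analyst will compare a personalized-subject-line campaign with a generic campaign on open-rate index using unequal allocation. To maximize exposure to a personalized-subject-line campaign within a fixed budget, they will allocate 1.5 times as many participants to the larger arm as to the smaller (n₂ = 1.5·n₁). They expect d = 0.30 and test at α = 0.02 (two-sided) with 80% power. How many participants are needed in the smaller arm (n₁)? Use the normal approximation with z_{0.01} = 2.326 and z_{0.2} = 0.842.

n₁ = 186

With allocation ratio k = n₂/n₁ = 1.5, Var(x̄₁−x̄₂) = σ²(1/n₁ + 1/(k·n₁)) = σ²·(k+1)/(k·n₁).
So n₁ = (1 + 1/k)·((z_{α/2} + z_β)/d)² = 1.667 × (3.168/0.30)².
n₁ = 1.667 × 111.51 = 185.9.
Round up: n₁ = 186, giving n₂ = 1.5 × 186 = 279.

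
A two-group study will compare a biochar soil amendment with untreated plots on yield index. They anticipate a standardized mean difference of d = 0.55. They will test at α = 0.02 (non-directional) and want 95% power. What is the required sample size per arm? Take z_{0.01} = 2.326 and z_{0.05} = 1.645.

For two independent groups with equal n: n = 2·((z_{α/2} + z_β) / d)².
z_{α/2} + z_β = 2.326 + 1.645 = 3.971.
n = 2 × (3.971 / 0.55)² = 2 × 7.220² = 2 × 52.13 = 104.3.
Round up to the next whole participant.

n = 105 per group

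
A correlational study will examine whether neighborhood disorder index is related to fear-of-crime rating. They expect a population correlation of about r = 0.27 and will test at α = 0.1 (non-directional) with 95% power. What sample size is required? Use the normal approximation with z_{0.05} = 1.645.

n = 145

Fisher's z: C = ½·ln((1+r)/(1−r)) = ½·ln(1.7397) = 0.2769.
n = ((z_{α/2} + z_β)/C)² + 3.
(1.645 + 1.645) / 0.2769 = 3.290 / 0.2769 = 11.882.
n = 11.882² + 3 = 141.17 + 3 = 144.2.
Round up.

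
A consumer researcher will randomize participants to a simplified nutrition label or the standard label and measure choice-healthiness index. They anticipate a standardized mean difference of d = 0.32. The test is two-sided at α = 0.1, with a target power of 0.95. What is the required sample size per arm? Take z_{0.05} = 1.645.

n = 212 per group

For two independent groups with equal n: n = 2·((z_{α/2} + z_β) / d)².
z_{α/2} + z_β = 1.645 + 1.645 = 3.290.
n = 2 × (3.290 / 0.32)² = 2 × 10.281² = 2 × 105.70 = 211.4.
Round up to the next whole participant.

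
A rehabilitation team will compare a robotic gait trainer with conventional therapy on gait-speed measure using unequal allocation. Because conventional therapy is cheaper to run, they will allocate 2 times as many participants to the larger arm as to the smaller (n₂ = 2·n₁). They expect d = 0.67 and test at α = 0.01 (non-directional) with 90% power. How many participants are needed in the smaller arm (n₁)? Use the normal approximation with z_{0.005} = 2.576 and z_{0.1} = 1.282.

n₁ = 50

With allocation ratio k = n₂/n₁ = 2, Var(x̄₁−x̄₂) = σ²(1/n₁ + 1/(k·n₁)) = σ²·(k+1)/(k·n₁).
So n₁ = (1 + 1/k)·((z_{α/2} + z_β)/d)² = 1.500 × (3.858/0.67)².
n₁ = 1.500 × 33.16 = 49.7.
Round up: n₁ = 50, giving n₂ = 2 × 50 = 100.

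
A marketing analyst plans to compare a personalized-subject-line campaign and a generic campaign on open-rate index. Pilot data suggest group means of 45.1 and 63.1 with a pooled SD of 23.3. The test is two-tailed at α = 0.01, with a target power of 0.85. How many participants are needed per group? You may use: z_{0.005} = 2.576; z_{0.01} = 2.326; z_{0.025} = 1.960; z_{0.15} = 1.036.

n = 44 per group

Cohen's d = |M₁ − M₂| / SD_pooled = |45.1 − 63.1| / 23.3 = 18.0 / 23.3 = 0.773.
For two independent groups with equal n: n = 2·((z_{α/2} + z_β) / d)².
z_{α/2} + z_β = 2.576 + 1.036 = 3.612.
n = 2 × (3.612 / 0.773)² = 2 × 4.673² = 2 × 21.83 = 43.7.
Round up to the next whole participant.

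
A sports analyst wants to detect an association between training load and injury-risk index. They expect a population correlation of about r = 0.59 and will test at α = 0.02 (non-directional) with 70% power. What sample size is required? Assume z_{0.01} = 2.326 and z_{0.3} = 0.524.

Fisher's z: C = ½·ln((1+r)/(1−r)) = ½·ln(3.8780) = 0.6777.
n = ((z_{α/2} + z_β)/C)² + 3.
(2.326 + 0.524) / 0.6777 = 2.850 / 0.6777 = 4.205.
n = 4.205² + 3 = 17.69 + 3 = 20.7.
Round up.

n = 21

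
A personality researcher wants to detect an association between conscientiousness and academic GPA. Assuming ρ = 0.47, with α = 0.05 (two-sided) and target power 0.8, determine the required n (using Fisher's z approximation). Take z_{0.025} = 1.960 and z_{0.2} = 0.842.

Fisher's z: C = ½·ln((1+r)/(1−r)) = ½·ln(2.7736) = 0.5101.
n = ((z_{α/2} + z_β)/C)² + 3.
(1.960 + 0.842) / 0.5101 = 2.802 / 0.5101 = 5.493.
n = 5.493² + 3 = 30.17 + 3 = 33.2.
Round up.

n = 34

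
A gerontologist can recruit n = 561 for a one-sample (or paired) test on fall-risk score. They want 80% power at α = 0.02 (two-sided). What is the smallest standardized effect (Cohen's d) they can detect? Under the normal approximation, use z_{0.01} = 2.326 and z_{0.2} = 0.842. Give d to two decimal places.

d_min ≈ 0.13

For a single sample (or paired design) of n = 561: d_min = (z_{α/2} + z_β)/√n.
z-sum = 2.326 + 0.842 = 3.168.
d_min = 3.168 / √561 = 3.168 / 23.685 = 0.134.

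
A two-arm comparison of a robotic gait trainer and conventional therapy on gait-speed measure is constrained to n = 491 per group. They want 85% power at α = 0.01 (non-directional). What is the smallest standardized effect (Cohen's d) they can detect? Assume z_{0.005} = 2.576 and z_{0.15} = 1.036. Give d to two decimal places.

For two independent groups of n = 491 each: d_min = (z_{α/2} + z_β)·√(2/n).
z-sum = 2.576 + 1.036 = 3.612.
d_min = 3.612 × √(2/491) = 3.612 × 0.0638 = 0.231.

d_min ≈ 0.23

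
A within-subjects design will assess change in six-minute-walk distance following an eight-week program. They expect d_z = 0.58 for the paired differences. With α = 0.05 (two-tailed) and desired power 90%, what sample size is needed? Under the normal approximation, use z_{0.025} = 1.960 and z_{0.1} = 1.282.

For a paired (one-sample on differences) test: n = ((z_{α/2} + z_β) / d)².
z_{α/2} + z_β = 1.960 + 1.282 = 3.242.
n = (3.242 / 0.58)² = 5.590² = 31.24.
Round up.

n = 32 pairs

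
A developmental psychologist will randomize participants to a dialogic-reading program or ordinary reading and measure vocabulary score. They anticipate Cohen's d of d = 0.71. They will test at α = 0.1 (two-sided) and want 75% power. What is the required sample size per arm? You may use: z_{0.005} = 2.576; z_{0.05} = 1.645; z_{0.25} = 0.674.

For two independent groups with equal n: n = 2·((z_{α/2} + z_β) / d)².
z_{α/2} + z_β = 1.645 + 0.674 = 2.319.
n = 2 × (2.319 / 0.71)² = 2 × 3.266² = 2 × 10.67 = 21.3.
Round up to the next whole participant.

n = 22 per group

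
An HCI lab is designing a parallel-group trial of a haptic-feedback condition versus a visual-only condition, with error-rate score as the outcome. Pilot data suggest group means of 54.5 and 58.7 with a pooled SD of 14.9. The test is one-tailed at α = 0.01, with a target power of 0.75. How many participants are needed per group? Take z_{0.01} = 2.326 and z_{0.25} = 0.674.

Cohen's d = |M₁ − M₂| / SD_pooled = |54.5 − 58.7| / 14.9 = 4.2 / 14.9 = 0.282.
For two independent groups with equal n: n = 2·((z_{α} + z_β) / d)².
z_{α} + z_β = 2.326 + 0.674 = 3.000.
n = 2 × (3.000 / 0.282)² = 2 × 10.638² = 2 × 113.17 = 226.3.
Round up to the next whole participant.

n = 227 per group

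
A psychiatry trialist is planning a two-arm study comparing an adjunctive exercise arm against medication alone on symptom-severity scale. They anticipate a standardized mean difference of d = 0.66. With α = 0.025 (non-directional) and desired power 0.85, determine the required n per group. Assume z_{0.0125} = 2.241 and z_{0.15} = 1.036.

For two independent groups with equal n: n = 2·((z_{α/2} + z_β) / d)².
z_{α/2} + z_β = 2.241 + 1.036 = 3.277.
n = 2 × (3.277 / 0.66)² = 2 × 4.965² = 2 × 24.65 = 49.3.
Round up to the next whole participant.

n = 50 per group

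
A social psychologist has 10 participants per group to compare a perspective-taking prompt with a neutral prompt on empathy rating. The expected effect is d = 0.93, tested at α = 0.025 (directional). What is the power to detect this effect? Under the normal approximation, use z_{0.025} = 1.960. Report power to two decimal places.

For two equal groups, power = Φ(d·√(n/2) − z_{α}).
d·√(n/2) = 0.93 × √(10/2) = 0.93 × 2.236 = 2.080.
z_β = 2.080 − 1.960 = 0.120.
Power = Φ(0.120) = 0.548.

power ≈ 0.55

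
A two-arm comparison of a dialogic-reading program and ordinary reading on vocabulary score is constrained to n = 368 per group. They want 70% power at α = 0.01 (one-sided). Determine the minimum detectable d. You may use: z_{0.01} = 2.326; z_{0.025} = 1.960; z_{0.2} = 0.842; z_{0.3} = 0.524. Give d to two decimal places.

d_min ≈ 0.21

For two independent groups of n = 368 each: d_min = (z_{α} + z_β)·√(2/n).
z-sum = 2.326 + 0.524 = 2.850.
d_min = 2.850 × √(2/368) = 2.850 × 0.0737 = 0.210.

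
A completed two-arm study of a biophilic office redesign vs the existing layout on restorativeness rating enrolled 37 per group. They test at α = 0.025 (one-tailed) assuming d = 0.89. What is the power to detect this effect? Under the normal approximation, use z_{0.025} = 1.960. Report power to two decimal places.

For two equal groups, power = Φ(d·√(n/2) − z_{α}).
d·√(n/2) = 0.89 × √(37/2) = 0.89 × 4.301 = 3.828.
z_β = 3.828 − 1.960 = 1.868.
Power = Φ(1.868) = 0.969.

power ≈ 0.97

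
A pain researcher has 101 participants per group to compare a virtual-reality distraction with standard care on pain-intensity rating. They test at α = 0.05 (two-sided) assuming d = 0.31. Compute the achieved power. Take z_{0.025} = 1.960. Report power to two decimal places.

For two equal groups, power = Φ(d·√(n/2) − z_{α/2}).
d·√(n/2) = 0.31 × √(101/2) = 0.31 × 7.106 = 2.203.
z_β = 2.203 − 1.960 = 0.243.
Power = Φ(0.243) = 0.596.

power ≈ 0.60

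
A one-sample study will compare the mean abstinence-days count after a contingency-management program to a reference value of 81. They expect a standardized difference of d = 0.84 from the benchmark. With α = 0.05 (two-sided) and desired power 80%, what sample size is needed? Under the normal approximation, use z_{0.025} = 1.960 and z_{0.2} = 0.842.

For a one-sample test: n = ((z_{α/2} + z_β) / d)².
z_{α/2} + z_β = 1.960 + 0.842 = 2.802.
n = (2.802 / 0.84)² = 3.336² = 11.13.
Round up.

n = 12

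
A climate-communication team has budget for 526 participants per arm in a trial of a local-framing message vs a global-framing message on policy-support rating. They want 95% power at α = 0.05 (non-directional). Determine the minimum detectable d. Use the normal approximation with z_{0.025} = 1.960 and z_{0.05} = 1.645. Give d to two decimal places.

For two independent groups of n = 526 each: d_min = (z_{α/2} + z_β)·√(2/n).
z-sum = 1.960 + 1.645 = 3.605.
d_min = 3.605 × √(2/526) = 3.605 × 0.0617 = 0.222.

d_min ≈ 0.22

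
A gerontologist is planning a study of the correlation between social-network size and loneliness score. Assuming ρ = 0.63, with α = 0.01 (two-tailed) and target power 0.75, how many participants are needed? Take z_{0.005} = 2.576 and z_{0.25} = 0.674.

Fisher's z: C = ½·ln((1+r)/(1−r)) = ½·ln(4.4054) = 0.7414.
n = ((z_{α/2} + z_β)/C)² + 3.
(2.576 + 0.674) / 0.7414 = 3.250 / 0.7414 = 4.384.
n = 4.384² + 3 = 19.22 + 3 = 22.2.
Round up.

n = 23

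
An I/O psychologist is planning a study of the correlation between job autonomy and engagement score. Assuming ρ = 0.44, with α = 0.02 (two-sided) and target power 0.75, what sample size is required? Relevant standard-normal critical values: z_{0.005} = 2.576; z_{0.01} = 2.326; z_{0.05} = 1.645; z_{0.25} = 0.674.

n = 44

Fisher's z: C = ½·ln((1+r)/(1−r)) = ½·ln(2.5714) = 0.4722.
n = ((z_{α/2} + z_β)/C)² + 3.
(2.326 + 0.674) / 0.4722 = 3.000 / 0.4722 = 6.353.
n = 6.353² + 3 = 40.36 + 3 = 43.4.
Round up.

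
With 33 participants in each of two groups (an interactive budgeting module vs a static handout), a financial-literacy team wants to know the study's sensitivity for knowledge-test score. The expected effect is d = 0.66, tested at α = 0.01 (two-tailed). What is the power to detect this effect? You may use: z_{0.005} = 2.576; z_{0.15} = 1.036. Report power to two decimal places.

For two equal groups, power = Φ(d·√(n/2) − z_{α/2}).
d·√(n/2) = 0.66 × √(33/2) = 0.66 × 4.062 = 2.681.
z_β = 2.681 − 2.576 = 0.105.
Power = Φ(0.105) = 0.542.

power ≈ 0.54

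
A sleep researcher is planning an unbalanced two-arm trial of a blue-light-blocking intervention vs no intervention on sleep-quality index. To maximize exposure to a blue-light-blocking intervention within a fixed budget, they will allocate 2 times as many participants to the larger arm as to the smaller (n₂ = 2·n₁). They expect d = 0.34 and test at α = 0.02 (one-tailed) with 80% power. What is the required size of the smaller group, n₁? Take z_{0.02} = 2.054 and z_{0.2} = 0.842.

With allocation ratio k = n₂/n₁ = 2, Var(x̄₁−x̄₂) = σ²(1/n₁ + 1/(k·n₁)) = σ²·(k+1)/(k·n₁).
So n₁ = (1 + 1/k)·((z_{α} + z_β)/d)² = 1.500 × (2.896/0.34)².
n₁ = 1.500 × 72.55 = 108.8.
Round up: n₁ = 109, giving n₂ = 2 × 109 = 218.

n₁ = 109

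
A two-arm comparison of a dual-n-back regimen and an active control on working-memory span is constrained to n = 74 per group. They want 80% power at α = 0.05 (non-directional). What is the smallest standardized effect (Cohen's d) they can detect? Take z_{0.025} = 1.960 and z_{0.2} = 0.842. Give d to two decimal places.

d_min ≈ 0.46

For two independent groups of n = 74 each: d_min = (z_{α/2} + z_β)·√(2/n).
z-sum = 1.960 + 0.842 = 2.802.
d_min = 2.802 × √(2/74) = 2.802 × 0.1644 = 0.461.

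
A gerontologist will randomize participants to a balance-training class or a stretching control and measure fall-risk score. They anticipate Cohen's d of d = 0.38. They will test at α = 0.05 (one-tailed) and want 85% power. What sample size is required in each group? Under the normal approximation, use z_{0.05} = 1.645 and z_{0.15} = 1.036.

n = 100 per group

For two independent groups with equal n: n = 2·((z_{α} + z_β) / d)².
z_{α} + z_β = 1.645 + 1.036 = 2.681.
n = 2 × (2.681 / 0.38)² = 2 × 7.055² = 2 × 49.78 = 99.6.
Round up to the next whole participant.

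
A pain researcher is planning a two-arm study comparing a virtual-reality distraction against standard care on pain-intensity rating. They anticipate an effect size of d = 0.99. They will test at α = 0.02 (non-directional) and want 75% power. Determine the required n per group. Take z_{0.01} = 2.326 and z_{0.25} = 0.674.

For two independent groups with equal n: n = 2·((z_{α/2} + z_β) / d)².
z_{α/2} + z_β = 2.326 + 0.674 = 3.000.
n = 2 × (3.000 / 0.99)² = 2 × 3.030² = 2 × 9.18 = 18.4.
Round up to the next whole participant.

n = 19 per group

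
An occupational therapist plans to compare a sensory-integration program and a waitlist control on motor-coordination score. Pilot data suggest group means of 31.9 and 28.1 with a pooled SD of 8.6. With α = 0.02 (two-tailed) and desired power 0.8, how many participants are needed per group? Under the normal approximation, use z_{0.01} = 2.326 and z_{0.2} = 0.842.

n = 103 per group

Cohen's d = |M₁ − M₂| / SD_pooled = |31.9 − 28.1| / 8.6 = 3.8 / 8.6 = 0.442.
For two independent groups with equal n: n = 2·((z_{α/2} + z_β) / d)².
z_{α/2} + z_β = 2.326 + 0.842 = 3.168.
n = 2 × (3.168 / 0.442)² = 2 × 7.167² = 2 × 51.37 = 102.7.
Round up to the next whole participant.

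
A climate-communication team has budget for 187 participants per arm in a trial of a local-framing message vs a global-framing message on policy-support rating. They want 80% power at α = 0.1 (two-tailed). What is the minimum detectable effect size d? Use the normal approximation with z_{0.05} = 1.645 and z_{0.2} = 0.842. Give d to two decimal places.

For two independent groups of n = 187 each: d_min = (z_{α/2} + z_β)·√(2/n).
z-sum = 1.645 + 0.842 = 2.487.
d_min = 2.487 × √(2/187) = 2.487 × 0.1034 = 0.257.

d_min ≈ 0.26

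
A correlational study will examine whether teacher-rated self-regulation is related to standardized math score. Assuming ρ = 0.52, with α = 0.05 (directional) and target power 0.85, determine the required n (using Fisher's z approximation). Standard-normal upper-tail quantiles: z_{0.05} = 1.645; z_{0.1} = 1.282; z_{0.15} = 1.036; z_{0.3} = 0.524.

Fisher's z: C = ½·ln((1+r)/(1−r)) = ½·ln(3.1667) = 0.5763.
n = ((z_{α} + z_β)/C)² + 3.
(1.645 + 1.036) / 0.5763 = 2.681 / 0.5763 = 4.652.
n = 4.652² + 3 = 21.64 + 3 = 24.6.
Round up.

n = 25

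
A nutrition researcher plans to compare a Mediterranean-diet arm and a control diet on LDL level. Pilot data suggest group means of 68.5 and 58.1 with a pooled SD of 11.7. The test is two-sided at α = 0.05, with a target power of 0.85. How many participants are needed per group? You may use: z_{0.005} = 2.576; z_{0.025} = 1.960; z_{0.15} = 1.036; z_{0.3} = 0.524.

Cohen's d = |M₁ − M₂| / SD_pooled = |68.5 − 58.1| / 11.7 = 10.4 / 11.7 = 0.889.
For two independent groups with equal n: n = 2·((z_{α/2} + z_β) / d)².
z_{α/2} + z_β = 1.960 + 1.036 = 2.996.
n = 2 × (2.996 / 0.889)² = 2 × 3.370² = 2 × 11.36 = 22.7.
Round up to the next whole participant.

n = 23 per group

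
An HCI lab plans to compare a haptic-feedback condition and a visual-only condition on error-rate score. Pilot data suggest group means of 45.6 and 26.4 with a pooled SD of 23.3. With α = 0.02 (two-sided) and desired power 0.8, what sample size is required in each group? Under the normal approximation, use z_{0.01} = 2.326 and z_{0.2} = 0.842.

n = 30 per group

Cohen's d = |M₁ − M₂| / SD_pooled = |45.6 − 26.4| / 23.3 = 19.2 / 23.3 = 0.824.
For two independent groups with equal n: n = 2·((z_{α/2} + z_β) / d)².
z_{α/2} + z_β = 2.326 + 0.842 = 3.168.
n = 2 × (3.168 / 0.824)² = 2 × 3.845² = 2 × 14.78 = 29.6.
Round up to the next whole participant.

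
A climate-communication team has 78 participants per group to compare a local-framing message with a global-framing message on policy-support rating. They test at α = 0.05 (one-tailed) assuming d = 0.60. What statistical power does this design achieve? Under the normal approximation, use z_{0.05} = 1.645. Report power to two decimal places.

power ≈ 0.98

For two equal groups, power = Φ(d·√(n/2) − z_{α}).
d·√(n/2) = 0.60 × √(78/2) = 0.60 × 6.245 = 3.747.
z_β = 3.747 − 1.645 = 2.102.
Power = Φ(2.102) = 0.982.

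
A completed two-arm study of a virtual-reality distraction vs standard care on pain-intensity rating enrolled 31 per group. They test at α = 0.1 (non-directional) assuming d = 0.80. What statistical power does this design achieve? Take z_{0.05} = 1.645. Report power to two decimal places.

power ≈ 0.93

For two equal groups, power = Φ(d·√(n/2) − z_{α/2}).
d·√(n/2) = 0.80 × √(31/2) = 0.80 × 3.937 = 3.150.
z_β = 3.150 − 1.645 = 1.505.
Power = Φ(1.505) = 0.934.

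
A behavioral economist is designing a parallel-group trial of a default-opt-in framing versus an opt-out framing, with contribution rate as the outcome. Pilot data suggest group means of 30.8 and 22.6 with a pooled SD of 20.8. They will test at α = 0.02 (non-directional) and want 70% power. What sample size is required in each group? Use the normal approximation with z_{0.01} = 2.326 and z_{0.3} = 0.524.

Cohen's d = |M₁ − M₂| / SD_pooled = |30.8 − 22.6| / 20.8 = 8.2 / 20.8 = 0.394.
For two independent groups with equal n: n = 2·((z_{α/2} + z_β) / d)².
z_{α/2} + z_β = 2.326 + 0.524 = 2.850.
n = 2 × (2.850 / 0.394)² = 2 × 7.234² = 2 × 52.32 = 104.6.
Round up to the next whole participant.

n = 105 per group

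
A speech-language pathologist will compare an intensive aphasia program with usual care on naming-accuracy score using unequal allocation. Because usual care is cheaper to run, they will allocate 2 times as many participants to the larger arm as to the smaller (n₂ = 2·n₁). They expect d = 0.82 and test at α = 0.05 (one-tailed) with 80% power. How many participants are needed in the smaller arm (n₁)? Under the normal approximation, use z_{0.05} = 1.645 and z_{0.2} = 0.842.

n₁ = 14

With allocation ratio k = n₂/n₁ = 2, Var(x̄₁−x̄₂) = σ²(1/n₁ + 1/(k·n₁)) = σ²·(k+1)/(k·n₁).
So n₁ = (1 + 1/k)·((z_{α} + z_β)/d)² = 1.500 × (2.487/0.82)².
n₁ = 1.500 × 9.20 = 13.8.
Round up: n₁ = 14, giving n₂ = 2 × 14 = 28.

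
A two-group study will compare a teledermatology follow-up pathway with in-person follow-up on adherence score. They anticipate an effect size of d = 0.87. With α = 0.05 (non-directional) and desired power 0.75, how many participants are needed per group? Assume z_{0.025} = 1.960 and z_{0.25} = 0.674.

For two independent groups with equal n: n = 2·((z_{α/2} + z_β) / d)².
z_{α/2} + z_β = 1.960 + 0.674 = 2.634.
n = 2 × (2.634 / 0.87)² = 2 × 3.028² = 2 × 9.17 = 18.3.
Round up to the next whole participant.

n = 19 per group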